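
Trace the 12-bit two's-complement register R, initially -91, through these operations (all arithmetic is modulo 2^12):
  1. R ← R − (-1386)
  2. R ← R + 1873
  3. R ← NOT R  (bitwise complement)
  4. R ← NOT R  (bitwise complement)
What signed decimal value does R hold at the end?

-928

Start: R = -91 = 111110100101.
R = -91 − (-1386) = 1295 = 010100001111
R = 1295 + 1873 = 3168; wraps to -928 = 110001100000
R = NOT 110001100000 = 001110011111 = 927
R = NOT 001110011111 = 110001100000 = -928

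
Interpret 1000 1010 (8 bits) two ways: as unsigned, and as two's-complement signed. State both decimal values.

unsigned = 138, signed = -118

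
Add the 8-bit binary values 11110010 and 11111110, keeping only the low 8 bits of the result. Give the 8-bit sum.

11110000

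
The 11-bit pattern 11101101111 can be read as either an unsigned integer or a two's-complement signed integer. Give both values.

Unsigned: 11101101111 = 1903.
Signed: MSB=1 → 1903 − 2048 = -145.

unsigned = 1903, signed = -145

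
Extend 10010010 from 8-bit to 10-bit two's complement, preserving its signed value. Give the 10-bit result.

MSB of 10010010 is 1; replicate it into the new high bits.
11|10010010 → 1110010010 (still -110).

1110010010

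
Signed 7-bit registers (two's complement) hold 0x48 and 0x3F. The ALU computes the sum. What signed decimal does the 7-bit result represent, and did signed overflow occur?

7; no overflow

0x48 = 1001000 = -56 (signed)
0x3F = 0111111 = 63 (signed)
  1001000
+ 0111111
= 0000111  (discard carry-out 1)
Result 0000111: MSB = 0 → value 7.
Addends have opposite signs, so signed overflow cannot occur.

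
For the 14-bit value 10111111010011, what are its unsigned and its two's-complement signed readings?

unsigned = 12243, signed = -4141

Unsigned: 10111111010011 = 12243.
Signed: MSB=1 → 12243 − 16384 = -4141.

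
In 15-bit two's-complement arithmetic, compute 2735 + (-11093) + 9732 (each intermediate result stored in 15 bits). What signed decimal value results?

2735 + (-11093) = -8358 (101111101011010)
-8358 + 9732 = 1374 (000010101011110)

1374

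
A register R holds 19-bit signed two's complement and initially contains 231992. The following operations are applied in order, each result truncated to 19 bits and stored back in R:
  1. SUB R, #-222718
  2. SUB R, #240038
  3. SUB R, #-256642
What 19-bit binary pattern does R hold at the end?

1110011000100010010

Start: R = 231992 = 0111000101000111000.
R = 231992 − (-222718) = 454710; wraps to -69578 = 1101111000000110110
R = -69578 − 240038 = -309616; wraps to 214672 = 0110100011010010000
R = 214672 − (-256642) = 471314; wraps to -52974 = 1110011000100010010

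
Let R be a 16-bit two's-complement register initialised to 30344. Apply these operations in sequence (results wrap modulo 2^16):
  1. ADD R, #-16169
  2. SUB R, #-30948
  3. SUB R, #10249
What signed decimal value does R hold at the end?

Start: R = 30344 = 0111011010001000.
R = 30344 + (-16169) = 14175 = 0011011101011111
R = 14175 − (-30948) = 45123; wraps to -20413 = 1011000001000011
R = -20413 − 10249 = -30662 = 1000100000111010

-30662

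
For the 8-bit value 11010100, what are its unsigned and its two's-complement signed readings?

Unsigned: 11010100 = 212.
Signed: MSB=1 → 212 − 256 = -44.

unsigned = 212, signed = -44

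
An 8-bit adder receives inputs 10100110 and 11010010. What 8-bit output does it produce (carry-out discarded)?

  10100110
+ 11010010
= 01111000  (discard carry-out 1)

01111000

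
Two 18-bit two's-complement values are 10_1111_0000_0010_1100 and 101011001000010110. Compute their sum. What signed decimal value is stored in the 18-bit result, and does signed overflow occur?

10_1111_0000_0010_1100 → 101111000000101100 = -69588 (signed)
101011001000010110 = -85482 (signed)
  101111000000101100
+ 101011001000010110
= 011010001001000010  (discard carry-out 1)
Result 011010001001000010: MSB = 0 → value 107074.
Both addends are negative but the stored result is non-negative: signed overflow. The true value -69588 + (-85482) = -155070 lies outside [-131072, 131071].

107074; overflow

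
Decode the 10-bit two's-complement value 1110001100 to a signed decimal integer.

-116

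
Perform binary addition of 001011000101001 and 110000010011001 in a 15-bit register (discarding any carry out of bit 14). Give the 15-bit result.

111011011000010

  001011000101001
+ 110000010011001
= 111011011000010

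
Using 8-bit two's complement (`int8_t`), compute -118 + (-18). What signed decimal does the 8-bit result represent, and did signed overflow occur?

120; overflow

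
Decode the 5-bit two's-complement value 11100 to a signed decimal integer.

-4

MSB is 1, so the value is negative.
Unsigned reading: 28. Subtract 2^5 = 32: 28 − 32 = -4.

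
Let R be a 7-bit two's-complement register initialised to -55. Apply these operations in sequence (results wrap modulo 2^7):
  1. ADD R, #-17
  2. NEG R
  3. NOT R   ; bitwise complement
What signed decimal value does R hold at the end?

55

Start: R = -55 = 1001001.
R = -55 + (-17) = -72; wraps to 56 = 0111000
R = −(56) = -56 = 1001000
R = NOT 1001000 = 0110111 = 55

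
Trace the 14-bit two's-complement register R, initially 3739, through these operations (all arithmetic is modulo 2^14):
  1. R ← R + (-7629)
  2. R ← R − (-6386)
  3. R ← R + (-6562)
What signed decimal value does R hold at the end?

Start: R = 3739 = 00111010011011.
R = 3739 + (-7629) = -3890 = 11000011001110
R = -3890 − (-6386) = 2496 = 00100111000000
R = 2496 + (-6562) = -4066 = 11000000011110

-4066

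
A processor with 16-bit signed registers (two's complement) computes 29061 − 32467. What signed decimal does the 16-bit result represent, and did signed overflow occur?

-3406; no overflow

29061 → 0111000110000101
32467 → 0111111011010011
Subtract via negate-and-add: invert 0111111011010011 + 1 = 1000000100101101 (i.e. -32467).
  0111000110000101
+ 1000000100101101
= 1111001010110010
Result 1111001010110010: MSB = 1 → 62130 − 65536 = -3406.
Addends (after negating the subtrahend) have opposite signs, so signed overflow cannot occur.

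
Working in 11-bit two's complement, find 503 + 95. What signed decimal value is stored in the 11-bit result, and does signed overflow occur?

598; no overflow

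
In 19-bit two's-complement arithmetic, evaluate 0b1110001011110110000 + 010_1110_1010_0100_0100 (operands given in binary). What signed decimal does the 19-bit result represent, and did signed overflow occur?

0b1110001011110110000 → 1110001011110110000 = -59472 (signed)
010_1110_1010_0100_0100 → 0101110101001000100 = 191044 (signed)
  1110001011110110000
+ 0101110101001000100
= 0100000000111110100  (discard carry-out 1)
Result 0100000000111110100: MSB = 0 → value 131572.
Addends have opposite signs, so signed overflow cannot occur.

131572; no overflow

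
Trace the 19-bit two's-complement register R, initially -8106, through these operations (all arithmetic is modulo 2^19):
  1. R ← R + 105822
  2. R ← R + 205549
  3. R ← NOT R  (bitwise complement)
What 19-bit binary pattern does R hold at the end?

Start: R = -8106 = 1111110000001010110.
R = -8106 + 105822 = 97716 = 0010111110110110100
R = 97716 + 205549 = 303265; wraps to -221023 = 1001010000010100001
R = NOT 1001010000010100001 = 0110101111101011110 = 221022

0110101111101011110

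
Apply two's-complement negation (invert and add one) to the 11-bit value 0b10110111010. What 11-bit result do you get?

01001000110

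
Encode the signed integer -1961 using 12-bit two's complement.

100001010111

|-1961| = 1961 = 011110101001 in 12 bits.
Invert the bits: 100001010110. Add 1: 100001010111.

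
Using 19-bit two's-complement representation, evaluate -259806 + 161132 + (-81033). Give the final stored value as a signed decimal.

-179707

-259806 + 161132 = -98674 (1100111111010001110)
-98674 + (-81033) = -179707 (1010100001000000101)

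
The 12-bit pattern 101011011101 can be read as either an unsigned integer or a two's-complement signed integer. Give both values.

unsigned = 2781, signed = -1315

Unsigned: 101011011101 = 2781.
Signed: MSB=1 → 2781 − 4096 = -1315.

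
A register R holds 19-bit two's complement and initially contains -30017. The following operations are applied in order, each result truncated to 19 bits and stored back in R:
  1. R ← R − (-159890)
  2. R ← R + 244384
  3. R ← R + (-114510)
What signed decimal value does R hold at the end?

259747

Start: R = -30017 = 1111000101010111111.
R = -30017 − (-159890) = 129873 = 0011111101101010001
R = 129873 + 244384 = 374257; wraps to -150031 = 1011011010111110001
R = -150031 + (-114510) = -264541; wraps to 259747 = 0111111011010100011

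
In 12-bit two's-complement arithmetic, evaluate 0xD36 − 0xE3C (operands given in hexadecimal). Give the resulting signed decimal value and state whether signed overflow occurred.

0xD36 = 110100110110 = -714 (signed)
0xE3C = 111000111100 = -452 (signed)
Subtract via negate-and-add: invert 111000111100 + 1 = 000111000100 (i.e. 452).
  110100110110
+ 000111000100
= 111011111010
Result 111011111010: MSB = 1 → 3834 − 4096 = -262.
Addends (after negating the subtrahend) have opposite signs, so signed overflow cannot occur.

-262; no overflow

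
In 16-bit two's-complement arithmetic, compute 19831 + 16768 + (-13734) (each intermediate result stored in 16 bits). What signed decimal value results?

19831 + 16768 = 36599 → wraps to -28937 (1000111011110111)
-28937 + (-13734) = -42671 → wraps to 22865 (0101100101010001)

22865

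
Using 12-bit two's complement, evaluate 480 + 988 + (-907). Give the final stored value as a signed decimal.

480 + 988 = 1468 (010110111100)
1468 + (-907) = 561 (001000110001)

561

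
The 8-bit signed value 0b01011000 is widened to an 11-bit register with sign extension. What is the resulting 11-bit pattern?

MSB of 01011000 is 0; replicate it into the new high bits.
000|01011000 → 00001011000 (still 88).

00001011000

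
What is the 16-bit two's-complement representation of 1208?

0000010010111000

1208 is non-negative, so write it directly in 16 bits: 0000010010111000.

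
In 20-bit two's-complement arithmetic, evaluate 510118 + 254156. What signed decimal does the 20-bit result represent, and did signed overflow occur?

-284302; overflow

510118 → 01111100100010100110
254156 → 00111110000011001100
  01111100100010100110
+ 00111110000011001100
= 10111010100101110010
Result 10111010100101110010: MSB = 1 → 764274 − 1048576 = -284302.
Both addends are non-negative but the stored result is negative: signed overflow. The true value 510118 + 254156 = 764274 lies outside [-524288, 524287].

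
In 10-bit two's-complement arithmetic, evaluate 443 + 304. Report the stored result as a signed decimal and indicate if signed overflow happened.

-277; overflow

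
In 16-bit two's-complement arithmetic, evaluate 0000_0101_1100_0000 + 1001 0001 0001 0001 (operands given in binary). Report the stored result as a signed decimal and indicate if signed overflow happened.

0000_0101_1100_0000 → 0000010111000000 = 1472 (signed)
1001 0001 0001 0001 → 1001000100010001 = -28399 (signed)
  0000010111000000
+ 1001000100010001
= 1001011011010001
Result 1001011011010001: MSB = 1 → 38609 − 65536 = -26927.
Addends have opposite signs, so signed overflow cannot occur.

-26927; no overflow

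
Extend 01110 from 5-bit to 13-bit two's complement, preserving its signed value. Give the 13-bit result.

MSB of 01110 is 0; replicate it into the new high bits.
00000000|01110 → 0000000001110 (still 14).

0000000001110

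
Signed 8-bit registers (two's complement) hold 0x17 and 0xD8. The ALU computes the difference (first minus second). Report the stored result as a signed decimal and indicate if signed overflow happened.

63; no overflow

0x17 = 00010111 = 23 (signed)
0xD8 = 11011000 = -40 (signed)
Subtract via negate-and-add: invert 11011000 + 1 = 00101000 (i.e. 40).
  00010111
+ 00101000
= 00111111
Result 00111111: MSB = 0 → value 63.
Both addends (after negating the subtrahend) are non-negative and so is the stored result: no signed overflow.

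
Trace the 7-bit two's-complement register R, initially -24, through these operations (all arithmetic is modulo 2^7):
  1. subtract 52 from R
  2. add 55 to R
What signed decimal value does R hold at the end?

-21

Start: R = -24 = 1101000.
R = -24 − 52 = -76; wraps to 52 = 0110100
R = 52 + 55 = 107; wraps to -21 = 1101011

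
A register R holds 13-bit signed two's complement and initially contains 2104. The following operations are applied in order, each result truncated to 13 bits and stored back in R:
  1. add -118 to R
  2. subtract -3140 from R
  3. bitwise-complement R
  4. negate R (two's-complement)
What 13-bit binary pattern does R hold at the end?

1010000000111

Start: R = 2104 = 0100000111000.
R = 2104 + (-118) = 1986 = 0011111000010
R = 1986 − (-3140) = 5126; wraps to -3066 = 1010000000110
R = NOT 1010000000110 = 0101111111001 = 3065
R = −(3065) = -3065 = 1010000000111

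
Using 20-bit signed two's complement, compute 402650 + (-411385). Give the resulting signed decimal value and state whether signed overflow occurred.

402650 → 01100010010011011010
-411385 → 10011011100100000111
  01100010010011011010
+ 10011011100100000111
= 11111101110111100001
Result 11111101110111100001: MSB = 1 → 1039841 − 1048576 = -8735.
Addends have opposite signs, so signed overflow cannot occur.

-8735; no overflow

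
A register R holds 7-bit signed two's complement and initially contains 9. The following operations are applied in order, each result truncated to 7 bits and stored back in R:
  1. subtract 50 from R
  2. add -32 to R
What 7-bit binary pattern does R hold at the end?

Start: R = 9 = 0001001.
R = 9 − 50 = -41 = 1010111
R = -41 + (-32) = -73; wraps to 55 = 0110111

0110111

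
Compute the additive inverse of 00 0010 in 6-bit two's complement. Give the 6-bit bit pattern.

Invert: 111101. Add 1: 111110.
Check: 000010 = 2, 111110 = -2.

111110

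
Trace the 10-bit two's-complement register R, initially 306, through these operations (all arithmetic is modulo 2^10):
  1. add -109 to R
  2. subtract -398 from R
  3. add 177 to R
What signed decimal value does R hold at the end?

-252

Start: R = 306 = 0100110010.
R = 306 + (-109) = 197 = 0011000101
R = 197 − (-398) = 595; wraps to -429 = 1001010011
R = -429 + 177 = -252 = 1100000100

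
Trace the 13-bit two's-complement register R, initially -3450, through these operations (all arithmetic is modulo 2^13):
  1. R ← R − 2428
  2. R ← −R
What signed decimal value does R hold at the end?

Start: R = -3450 = 1001010000110.
R = -3450 − 2428 = -5878; wraps to 2314 = 0100100001010
R = −(2314) = -2314 = 1011011110110

-2314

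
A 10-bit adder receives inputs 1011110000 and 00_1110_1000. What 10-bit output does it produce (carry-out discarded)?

  1011110000
+ 0011101000
= 1111011000

1111011000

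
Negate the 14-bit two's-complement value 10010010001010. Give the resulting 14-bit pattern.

Invert: 01101101110101. Add 1: 01101101110110.
Check: 10010010001010 = -7030, 01101101110110 = 7030.

01101101110110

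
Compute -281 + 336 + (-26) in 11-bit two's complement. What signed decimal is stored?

29

-281 + 336 = 55 (00000110111)
55 + (-26) = 29 (00000011101)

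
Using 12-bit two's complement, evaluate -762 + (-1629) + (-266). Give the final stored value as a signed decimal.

-762 + (-1629) = -2391 → wraps to 1705 (011010101001)
1705 + (-266) = 1439 (010110011111)

1439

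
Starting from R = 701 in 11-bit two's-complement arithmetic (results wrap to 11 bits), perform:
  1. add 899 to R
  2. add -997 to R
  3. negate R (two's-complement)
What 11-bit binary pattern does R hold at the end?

10110100101

Start: R = 701 = 01010111101.
R = 701 + 899 = 1600; wraps to -448 = 11001000000
R = -448 + (-997) = -1445; wraps to 603 = 01001011011
R = −(603) = -603 = 10110100101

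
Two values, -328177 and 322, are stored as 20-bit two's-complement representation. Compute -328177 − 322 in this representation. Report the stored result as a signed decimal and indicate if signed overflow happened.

-328177 → 10101111111000001111
322 → 00000000000101000010
Subtract via negate-and-add: invert 00000000000101000010 + 1 = 11111111111010111110 (i.e. -322).
  10101111111000001111
+ 11111111111010111110
= 10101111110011001101  (discard carry-out 1)
Result 10101111110011001101: MSB = 1 → 720077 − 1048576 = -328499.
Both addends (after negating the subtrahend) are negative and so is the stored result: no signed overflow.

-328499; no overflow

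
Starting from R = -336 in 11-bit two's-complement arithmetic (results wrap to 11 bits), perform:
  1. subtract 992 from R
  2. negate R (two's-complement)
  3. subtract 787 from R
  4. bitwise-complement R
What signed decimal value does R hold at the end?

Start: R = -336 = 11010110000.
R = -336 − 992 = -1328; wraps to 720 = 01011010000
R = −(720) = -720 = 10100110000
R = -720 − 787 = -1507; wraps to 541 = 01000011101
R = NOT 01000011101 = 10111100010 = -542

-542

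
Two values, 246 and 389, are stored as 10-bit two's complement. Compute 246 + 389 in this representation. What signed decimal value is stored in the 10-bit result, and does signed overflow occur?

-389; overflow

246 → 0011110110
389 → 0110000101
  0011110110
+ 0110000101
= 1001111011
Result 1001111011: MSB = 1 → 635 − 1024 = -389.
Both addends are non-negative but the stored result is negative: signed overflow. The true value 246 + 389 = 635 lies outside [-512, 511].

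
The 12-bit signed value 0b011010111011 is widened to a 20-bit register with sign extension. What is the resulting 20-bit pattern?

00000000011010111011

MSB of 011010111011 is 0; replicate it into the new high bits.
00000000|011010111011 → 00000000011010111011 (still 1723).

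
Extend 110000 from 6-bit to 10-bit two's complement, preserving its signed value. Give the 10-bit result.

1111110000

MSB of 110000 is 1; replicate it into the new high bits.
1111|110000 → 1111110000 (still -16).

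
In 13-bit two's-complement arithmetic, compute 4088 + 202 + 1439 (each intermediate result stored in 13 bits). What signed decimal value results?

-2463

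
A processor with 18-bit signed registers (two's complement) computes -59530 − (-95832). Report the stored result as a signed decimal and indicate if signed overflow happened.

-59530 → 110001011101110110
-95832 → 101000100110101000
Subtract via negate-and-add: invert 101000100110101000 + 1 = 010111011001011000 (i.e. 95832).
  110001011101110110
+ 010111011001011000
= 001000110111001110  (discard carry-out 1)
Result 001000110111001110: MSB = 0 → value 36302.
Addends (after negating the subtrahend) have opposite signs, so signed overflow cannot occur.

36302; no overflow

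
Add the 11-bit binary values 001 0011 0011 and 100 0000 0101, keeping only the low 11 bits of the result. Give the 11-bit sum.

10100111000

  00100110011
+ 10000000101
= 10100111000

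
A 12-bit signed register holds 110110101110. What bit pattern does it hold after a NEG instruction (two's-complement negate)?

Invert: 001001010001. Add 1: 001001010010.

001001010010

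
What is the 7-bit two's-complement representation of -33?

|-33| = 33 = 0100001 in 7 bits.
Invert the bits: 1011110. Add 1: 1011111.
Check: 1011111 reads as 95 − 128 = -33.

1011111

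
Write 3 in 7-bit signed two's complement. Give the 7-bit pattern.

0000011

3 is non-negative, so write it directly in 7 bits: 0000011.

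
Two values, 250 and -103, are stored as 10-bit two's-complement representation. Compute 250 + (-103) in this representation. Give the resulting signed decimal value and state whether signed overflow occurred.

250 → 0011111010
-103 → 1110011001
  0011111010
+ 1110011001
= 0010010011  (discard carry-out 1)
Result 0010010011: MSB = 0 → value 147.
Addends have opposite signs, so signed overflow cannot occur.

147; no overflow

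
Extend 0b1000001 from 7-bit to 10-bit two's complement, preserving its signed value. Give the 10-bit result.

MSB of 1000001 is 1; replicate it into the new high bits.
111|1000001 → 1111000001 (still -63).

1111000001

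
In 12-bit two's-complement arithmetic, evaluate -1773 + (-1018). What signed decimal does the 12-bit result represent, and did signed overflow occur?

-1773 → 100100010011
-1018 → 110000000110
  100100010011
+ 110000000110
= 010100011001  (discard carry-out 1)
Result 010100011001: MSB = 0 → value 1305.
Both addends are negative but the stored result is non-negative: signed overflow. The true value -1773 + (-1018) = -2791 lies outside [-2048, 2047].

1305; overflow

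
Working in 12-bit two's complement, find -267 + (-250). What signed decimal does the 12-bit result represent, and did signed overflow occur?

-517; no overflow

-267 → 111011110101
-250 → 111100000110
  111011110101
+ 111100000110
= 110111111011  (discard carry-out 1)
Result 110111111011: MSB = 1 → 3579 − 4096 = -517.
Both addends are negative and so is the stored result: no signed overflow.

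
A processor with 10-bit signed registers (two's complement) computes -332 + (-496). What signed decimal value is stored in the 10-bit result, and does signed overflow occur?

196; overflow

-332 → 1010110100
-496 → 1000010000
  1010110100
+ 1000010000
= 0011000100  (discard carry-out 1)
Result 0011000100: MSB = 0 → value 196.
Both addends are negative but the stored result is non-negative: signed overflow. The true value -332 + (-496) = -828 lies outside [-512, 511].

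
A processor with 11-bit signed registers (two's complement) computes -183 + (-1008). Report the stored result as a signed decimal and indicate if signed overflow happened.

857; overflow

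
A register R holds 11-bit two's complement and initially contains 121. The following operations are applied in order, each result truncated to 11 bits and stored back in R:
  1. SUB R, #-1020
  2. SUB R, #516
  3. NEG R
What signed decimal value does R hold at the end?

-625

Start: R = 121 = 00001111001.
R = 121 − (-1020) = 1141; wraps to -907 = 10001110101
R = -907 − 516 = -1423; wraps to 625 = 01001110001
R = −(625) = -625 = 10110001111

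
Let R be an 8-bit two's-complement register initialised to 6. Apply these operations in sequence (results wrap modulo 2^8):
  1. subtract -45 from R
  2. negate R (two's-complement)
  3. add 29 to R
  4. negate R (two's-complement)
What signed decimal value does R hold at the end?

22

Start: R = 6 = 00000110.
R = 6 − (-45) = 51 = 00110011
R = −(51) = -51 = 11001101
R = -51 + 29 = -22 = 11101010
R = −(-22) = 22 = 00010110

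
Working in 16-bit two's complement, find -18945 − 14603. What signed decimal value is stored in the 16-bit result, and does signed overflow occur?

31988; overflow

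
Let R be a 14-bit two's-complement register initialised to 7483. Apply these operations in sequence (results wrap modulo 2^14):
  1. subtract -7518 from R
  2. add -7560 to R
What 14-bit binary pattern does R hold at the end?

Start: R = 7483 = 01110100111011.
R = 7483 − (-7518) = 15001; wraps to -1383 = 11101010011001
R = -1383 + (-7560) = -8943; wraps to 7441 = 01110100010001

01110100010001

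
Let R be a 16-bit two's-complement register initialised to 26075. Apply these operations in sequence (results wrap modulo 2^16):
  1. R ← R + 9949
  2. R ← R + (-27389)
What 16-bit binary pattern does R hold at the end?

Start: R = 26075 = 0110010111011011.
R = 26075 + 9949 = 36024; wraps to -29512 = 1000110010111000
R = -29512 + (-27389) = -56901; wraps to 8635 = 0010000110111011

0010000110111011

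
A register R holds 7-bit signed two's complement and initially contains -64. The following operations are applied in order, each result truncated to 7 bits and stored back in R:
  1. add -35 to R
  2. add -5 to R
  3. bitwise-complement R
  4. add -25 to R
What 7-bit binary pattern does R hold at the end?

1001110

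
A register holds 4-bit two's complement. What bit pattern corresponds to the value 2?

2 is non-negative, so write it directly in 4 bits: 0010.

0010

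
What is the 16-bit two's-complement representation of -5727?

1110100110100001

|-5727| = 5727 = 0001011001011111 in 16 bits.
Invert the bits: 1110100110100000. Add 1: 1110100110100001.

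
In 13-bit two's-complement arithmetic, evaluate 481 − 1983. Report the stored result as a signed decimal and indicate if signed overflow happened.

-1502; no overflow

481 → 0000111100001
1983 → 0011110111111
Subtract via negate-and-add: invert 0011110111111 + 1 = 1100001000001 (i.e. -1983).
  0000111100001
+ 1100001000001
= 1101000100010
Result 1101000100010: MSB = 1 → 6690 − 8192 = -1502.
Addends (after negating the subtrahend) have opposite signs, so signed overflow cannot occur.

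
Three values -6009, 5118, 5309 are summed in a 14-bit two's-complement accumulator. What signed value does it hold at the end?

4418

-6009 + 5118 = -891 (11110010000101)
-891 + 5309 = 4418 (01000101000010)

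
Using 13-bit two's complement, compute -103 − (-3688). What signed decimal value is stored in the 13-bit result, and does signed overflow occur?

3585; no overflow

-103 → 1111110011001
-3688 → 1000110011000
Subtract via negate-and-add: invert 1000110011000 + 1 = 0111001101000 (i.e. 3688).
  1111110011001
+ 0111001101000
= 0111000000001  (discard carry-out 1)
Result 0111000000001: MSB = 0 → value 3585.
Addends (after negating the subtrahend) have opposite signs, so signed overflow cannot occur.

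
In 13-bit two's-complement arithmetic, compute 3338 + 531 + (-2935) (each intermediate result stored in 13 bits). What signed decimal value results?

934

3338 + 531 = 3869 (0111100011101)
3869 + (-2935) = 934 (0001110100110)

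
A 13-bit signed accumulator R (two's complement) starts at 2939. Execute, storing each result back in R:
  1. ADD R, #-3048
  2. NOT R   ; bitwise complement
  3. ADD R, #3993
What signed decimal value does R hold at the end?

-4091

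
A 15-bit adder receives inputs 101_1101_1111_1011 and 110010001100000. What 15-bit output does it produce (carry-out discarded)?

100001001011011

  101110111111011
+ 110010001100000
= 100001001011011  (discard carry-out 1)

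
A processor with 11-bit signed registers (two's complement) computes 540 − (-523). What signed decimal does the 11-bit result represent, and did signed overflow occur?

-985; overflow

540 → 01000011100
-523 → 10111110101
Subtract via negate-and-add: invert 10111110101 + 1 = 01000001011 (i.e. 523).
  01000011100
+ 01000001011
= 10000100111
Result 10000100111: MSB = 1 → 1063 − 2048 = -985.
Both addends (after negating the subtrahend) are non-negative but the stored result is negative: signed overflow. The true value 540 − (-523) = 1063 lies outside [-1024, 1023].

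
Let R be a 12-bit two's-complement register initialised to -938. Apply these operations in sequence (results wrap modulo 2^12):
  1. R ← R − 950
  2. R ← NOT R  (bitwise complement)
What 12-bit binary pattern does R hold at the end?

011101011111

Start: R = -938 = 110001010110.
R = -938 − 950 = -1888 = 100010100000
R = NOT 100010100000 = 011101011111 = 1887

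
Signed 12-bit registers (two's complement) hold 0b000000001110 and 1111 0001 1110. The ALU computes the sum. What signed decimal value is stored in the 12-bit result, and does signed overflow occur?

-212; no overflow

0b000000001110 → 000000001110 = 14 (signed)
1111 0001 1110 → 111100011110 = -226 (signed)
  000000001110
+ 111100011110
= 111100101100
Result 111100101100: MSB = 1 → 3884 − 4096 = -212.
Addends have opposite signs, so signed overflow cannot occur.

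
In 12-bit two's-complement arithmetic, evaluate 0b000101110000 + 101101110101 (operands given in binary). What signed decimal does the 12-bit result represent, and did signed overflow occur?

0b000101110000 → 000101110000 = 368 (signed)
101101110101 = -1163 (signed)
  000101110000
+ 101101110101
= 110011100101
Result 110011100101: MSB = 1 → 3301 − 4096 = -795.
Addends have opposite signs, so signed overflow cannot occur.

-795; no overflow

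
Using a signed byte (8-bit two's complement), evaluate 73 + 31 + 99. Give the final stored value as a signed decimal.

-53

73 + 31 = 104 (01101000)
104 + 99 = 203 → wraps to -53 (11001011)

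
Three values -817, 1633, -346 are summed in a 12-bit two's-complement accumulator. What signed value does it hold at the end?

-817 + 1633 = 816 (001100110000)
816 + (-346) = 470 (000111010110)

470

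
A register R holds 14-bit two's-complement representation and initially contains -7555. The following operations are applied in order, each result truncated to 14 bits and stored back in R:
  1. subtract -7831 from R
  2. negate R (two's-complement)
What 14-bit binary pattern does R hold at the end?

Start: R = -7555 = 10001001111101.
R = -7555 − (-7831) = 276 = 00000100010100
R = −(276) = -276 = 11111011101100

11111011101100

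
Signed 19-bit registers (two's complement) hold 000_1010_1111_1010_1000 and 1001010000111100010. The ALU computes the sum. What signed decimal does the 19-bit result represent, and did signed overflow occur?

-175734; no overflow

000_1010_1111_1010_1000 → 0001010111110101000 = 44968 (signed)
1001010000111100010 = -220702 (signed)
  0001010111110101000
+ 1001010000111100010
= 1010101000110001010
Result 1010101000110001010: MSB = 1 → 348554 − 524288 = -175734.
Addends have opposite signs, so signed overflow cannot occur.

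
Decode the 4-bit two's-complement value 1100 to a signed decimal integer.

-4

MSB is 1, so the value is negative.
Unsigned reading: 12. Subtract 2^4 = 16: 12 − 16 = -4.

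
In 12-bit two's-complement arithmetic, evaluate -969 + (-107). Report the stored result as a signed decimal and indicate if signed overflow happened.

-1076; no overflow

-969 → 110000110111
-107 → 111110010101
  110000110111
+ 111110010101
= 101111001100  (discard carry-out 1)
Result 101111001100: MSB = 1 → 3020 − 4096 = -1076.
Both addends are negative and so is the stored result: no signed overflow.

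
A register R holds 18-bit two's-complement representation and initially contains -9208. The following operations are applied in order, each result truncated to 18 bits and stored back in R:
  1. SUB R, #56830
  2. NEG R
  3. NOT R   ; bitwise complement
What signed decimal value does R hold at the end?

Start: R = -9208 = 111101110000001000.
R = -9208 − 56830 = -66038 = 101111111000001010
R = −(-66038) = 66038 = 010000000111110110
R = NOT 010000000111110110 = 101111111000001001 = -66039

-66039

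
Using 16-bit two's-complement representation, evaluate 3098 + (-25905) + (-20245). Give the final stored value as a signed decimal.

3098 + (-25905) = -22807 (1010011011101001)
-22807 + (-20245) = -43052 → wraps to 22484 (0101011111010100)

22484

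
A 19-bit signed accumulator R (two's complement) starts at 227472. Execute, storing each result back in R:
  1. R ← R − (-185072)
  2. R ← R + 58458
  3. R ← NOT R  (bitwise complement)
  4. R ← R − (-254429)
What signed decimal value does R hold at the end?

Start: R = 227472 = 0110111100010010000.
R = 227472 − (-185072) = 412544; wraps to -111744 = 1100100101110000000
R = -111744 + 58458 = -53286 = 1110010111111011010
R = NOT 1110010111111011010 = 0001101000000100101 = 53285
R = 53285 − (-254429) = 307714; wraps to -216574 = 1001011001000000010

-216574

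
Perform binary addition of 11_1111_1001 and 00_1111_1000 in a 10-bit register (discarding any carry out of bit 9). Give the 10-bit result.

0011110001

  1111111001
+ 0011111000
= 0011110001  (discard carry-out 1)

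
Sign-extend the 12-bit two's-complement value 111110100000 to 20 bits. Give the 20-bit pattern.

11111111111110100000

MSB of 111110100000 is 1; replicate it into the new high bits.
11111111|111110100000 → 11111111111110100000 (still -96).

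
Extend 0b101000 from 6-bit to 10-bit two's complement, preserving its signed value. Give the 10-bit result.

1111101000

MSB of 101000 is 1; replicate it into the new high bits.
1111|101000 → 1111101000 (still -24).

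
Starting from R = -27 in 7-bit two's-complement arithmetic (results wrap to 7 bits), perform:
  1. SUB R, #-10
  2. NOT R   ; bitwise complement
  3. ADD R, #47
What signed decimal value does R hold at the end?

63

Start: R = -27 = 1100101.
R = -27 − (-10) = -17 = 1101111
R = NOT 1101111 = 0010000 = 16
R = 16 + 47 = 63 = 0111111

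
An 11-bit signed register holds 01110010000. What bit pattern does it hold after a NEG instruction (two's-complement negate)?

Invert: 10001101111. Add 1: 10001110000.
Check: 01110010000 = 912, 10001110000 = -912.

10001110000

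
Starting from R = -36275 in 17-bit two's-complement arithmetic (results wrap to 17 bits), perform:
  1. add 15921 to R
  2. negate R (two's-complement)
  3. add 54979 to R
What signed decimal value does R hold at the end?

-55739

Start: R = -36275 = 10111001001001101.
R = -36275 + 15921 = -20354 = 11011000001111110
R = −(-20354) = 20354 = 00100111110000010
R = 20354 + 54979 = 75333; wraps to -55739 = 10010011001000101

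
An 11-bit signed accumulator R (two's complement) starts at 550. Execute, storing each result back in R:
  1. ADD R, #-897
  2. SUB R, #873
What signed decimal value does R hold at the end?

Start: R = 550 = 01000100110.
R = 550 + (-897) = -347 = 11010100101
R = -347 − 873 = -1220; wraps to 828 = 01100111100

828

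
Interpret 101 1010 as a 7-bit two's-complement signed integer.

MSB is 1, so the value is negative.
Unsigned reading: 90. Subtract 2^7 = 128: 90 − 128 = -38.

-38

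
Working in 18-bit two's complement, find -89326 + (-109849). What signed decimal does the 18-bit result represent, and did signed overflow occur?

-89326 → 101010001100010010
-109849 → 100101001011100111
  101010001100010010
+ 100101001011100111
= 001111010111111001  (discard carry-out 1)
Result 001111010111111001: MSB = 0 → value 62969.
Both addends are negative but the stored result is non-negative: signed overflow. The true value -89326 + (-109849) = -199175 lies outside [-131072, 131071].

62969; overflow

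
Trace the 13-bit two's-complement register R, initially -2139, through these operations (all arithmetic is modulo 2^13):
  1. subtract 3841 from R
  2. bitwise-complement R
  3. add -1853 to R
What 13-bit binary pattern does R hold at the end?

1000000011110

Start: R = -2139 = 1011110100101.
R = -2139 − 3841 = -5980; wraps to 2212 = 0100010100100
R = NOT 0100010100100 = 1011101011011 = -2213
R = -2213 + (-1853) = -4066 = 1000000011110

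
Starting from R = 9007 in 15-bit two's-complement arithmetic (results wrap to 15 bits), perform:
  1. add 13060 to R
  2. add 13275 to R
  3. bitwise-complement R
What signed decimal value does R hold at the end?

-2575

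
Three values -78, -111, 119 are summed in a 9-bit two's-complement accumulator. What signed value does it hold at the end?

-78 + (-111) = -189 (101000011)
-189 + 119 = -70 (110111010)

-70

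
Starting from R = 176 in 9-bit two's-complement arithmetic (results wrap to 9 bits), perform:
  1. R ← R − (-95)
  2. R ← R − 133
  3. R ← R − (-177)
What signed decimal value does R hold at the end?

Start: R = 176 = 010110000.
R = 176 − (-95) = 271; wraps to -241 = 100001111
R = -241 − 133 = -374; wraps to 138 = 010001010
R = 138 − (-177) = 315; wraps to -197 = 100111011

-197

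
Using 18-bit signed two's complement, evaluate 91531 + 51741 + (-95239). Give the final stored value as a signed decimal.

48033

91531 + 51741 = 143272 → wraps to -118872 (100010111110101000)
-118872 + (-95239) = -214111 → wraps to 48033 (001011101110100001)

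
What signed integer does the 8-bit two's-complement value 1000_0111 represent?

-121

MSB is 1, so the value is negative.
Invert: 01111000. Add 1: 01111001 = 121. So the value is −121.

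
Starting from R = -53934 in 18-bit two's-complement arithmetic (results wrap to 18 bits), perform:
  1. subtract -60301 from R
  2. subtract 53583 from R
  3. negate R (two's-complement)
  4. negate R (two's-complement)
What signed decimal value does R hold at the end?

-47216

Start: R = -53934 = 110010110101010010.
R = -53934 − (-60301) = 6367 = 000001100011011111
R = 6367 − 53583 = -47216 = 110100011110010000
R = −(-47216) = 47216 = 001011100001110000
R = −(47216) = -47216 = 110100011110010000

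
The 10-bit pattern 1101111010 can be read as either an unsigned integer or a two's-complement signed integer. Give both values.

unsigned = 890, signed = -134

Unsigned: 1101111010 = 890.
Signed: MSB=1 → 890 − 1024 = -134.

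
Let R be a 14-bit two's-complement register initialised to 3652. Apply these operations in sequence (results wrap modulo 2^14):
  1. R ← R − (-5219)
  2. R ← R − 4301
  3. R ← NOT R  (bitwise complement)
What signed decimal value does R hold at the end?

-4571

Start: R = 3652 = 00111001000100.
R = 3652 − (-5219) = 8871; wraps to -7513 = 10001010100111
R = -7513 − 4301 = -11814; wraps to 4570 = 01000111011010
R = NOT 01000111011010 = 10111000100101 = -4571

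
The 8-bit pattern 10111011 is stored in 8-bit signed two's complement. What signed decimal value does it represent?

-69

MSB is 1, so the value is negative.
Unsigned reading: 187. Subtract 2^8 = 256: 187 − 256 = -69.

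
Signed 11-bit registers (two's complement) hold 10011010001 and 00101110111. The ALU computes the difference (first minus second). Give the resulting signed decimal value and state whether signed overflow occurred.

10011010001 = -815 (signed)
00101110111 = 375 (signed)
Subtract via negate-and-add: invert 00101110111 + 1 = 11010001001 (i.e. -375).
  10011010001
+ 11010001001
= 01101011010  (discard carry-out 1)
Result 01101011010: MSB = 0 → value 858.
Both addends (after negating the subtrahend) are negative but the stored result is non-negative: signed overflow. The true value -815 − 375 = -1190 lies outside [-1024, 1023].

858; overflow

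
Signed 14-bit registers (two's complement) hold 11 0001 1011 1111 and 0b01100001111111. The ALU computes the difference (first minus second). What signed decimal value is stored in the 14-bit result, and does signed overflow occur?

6464; overflow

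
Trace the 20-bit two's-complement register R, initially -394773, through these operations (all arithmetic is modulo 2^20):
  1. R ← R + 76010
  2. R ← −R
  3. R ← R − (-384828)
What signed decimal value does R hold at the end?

-344985

Start: R = -394773 = 10011111100111101011.
R = -394773 + 76010 = -318763 = 10110010001011010101
R = −(-318763) = 318763 = 01001101110100101011
R = 318763 − (-384828) = 703591; wraps to -344985 = 10101011110001100111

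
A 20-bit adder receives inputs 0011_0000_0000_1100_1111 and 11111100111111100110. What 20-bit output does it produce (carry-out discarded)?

00101101000010110101

  00110000000011001111
+ 11111100111111100110
= 00101101000010110101  (discard carry-out 1)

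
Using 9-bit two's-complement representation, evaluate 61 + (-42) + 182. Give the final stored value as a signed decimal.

201

61 + (-42) = 19 (000010011)
19 + 182 = 201 (011001001)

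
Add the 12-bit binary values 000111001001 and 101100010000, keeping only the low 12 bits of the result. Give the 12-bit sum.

  000111001001
+ 101100010000
= 110011011001

110011011001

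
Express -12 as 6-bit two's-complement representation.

|-12| = 12 = 001100 in 6 bits.
Invert the bits: 110011. Add 1: 110100.
Check: 110100 reads as 52 − 64 = -12.

110100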